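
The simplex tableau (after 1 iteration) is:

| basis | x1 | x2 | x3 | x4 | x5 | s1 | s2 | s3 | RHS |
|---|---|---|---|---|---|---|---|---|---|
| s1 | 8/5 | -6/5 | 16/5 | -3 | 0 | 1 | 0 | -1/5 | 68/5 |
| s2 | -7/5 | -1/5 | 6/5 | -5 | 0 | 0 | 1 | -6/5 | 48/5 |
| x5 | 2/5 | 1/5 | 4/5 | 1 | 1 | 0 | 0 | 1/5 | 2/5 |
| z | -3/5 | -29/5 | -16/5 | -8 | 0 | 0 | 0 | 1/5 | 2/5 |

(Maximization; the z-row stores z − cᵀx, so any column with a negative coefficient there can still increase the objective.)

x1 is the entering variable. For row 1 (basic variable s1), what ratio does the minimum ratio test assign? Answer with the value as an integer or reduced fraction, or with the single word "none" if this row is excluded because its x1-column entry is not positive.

17/2

Ratio = RHS / (x1 entry) = (68/5) / (8/5) = 17/2.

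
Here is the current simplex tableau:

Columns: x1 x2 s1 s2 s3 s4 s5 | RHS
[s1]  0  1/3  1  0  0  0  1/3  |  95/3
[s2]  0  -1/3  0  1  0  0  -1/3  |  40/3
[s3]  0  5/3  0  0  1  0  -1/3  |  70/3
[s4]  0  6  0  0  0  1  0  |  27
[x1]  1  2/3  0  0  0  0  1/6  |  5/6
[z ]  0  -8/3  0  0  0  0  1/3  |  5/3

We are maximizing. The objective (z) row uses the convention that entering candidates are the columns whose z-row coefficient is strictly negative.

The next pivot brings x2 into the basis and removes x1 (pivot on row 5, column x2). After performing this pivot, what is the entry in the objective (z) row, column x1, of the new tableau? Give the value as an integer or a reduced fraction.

4

Pivot element is row 5, column x2: 2/3.
Normalize row 5: new (row 5, x1) = 1/(2/3) = 3/2.
z-row ← z-row − (-8/3)·(new row 5): 0 − (-8/3)·(3/2) = 4.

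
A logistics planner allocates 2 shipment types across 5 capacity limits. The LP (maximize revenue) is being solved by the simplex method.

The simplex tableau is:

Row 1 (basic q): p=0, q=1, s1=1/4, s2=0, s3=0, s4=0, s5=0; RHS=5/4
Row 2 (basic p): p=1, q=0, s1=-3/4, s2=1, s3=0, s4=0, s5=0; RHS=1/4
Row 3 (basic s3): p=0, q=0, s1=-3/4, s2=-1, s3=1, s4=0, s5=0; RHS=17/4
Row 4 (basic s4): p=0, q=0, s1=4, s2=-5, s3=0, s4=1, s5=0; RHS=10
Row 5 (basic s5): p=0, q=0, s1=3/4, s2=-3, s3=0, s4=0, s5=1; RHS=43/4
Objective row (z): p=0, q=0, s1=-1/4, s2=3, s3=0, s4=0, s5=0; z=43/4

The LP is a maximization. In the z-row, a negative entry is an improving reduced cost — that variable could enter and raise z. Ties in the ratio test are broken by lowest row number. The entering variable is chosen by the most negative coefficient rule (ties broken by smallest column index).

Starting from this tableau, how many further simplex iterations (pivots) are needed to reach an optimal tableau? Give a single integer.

pivot: s1 in, s4 out → z = 91/8
No improving column remains; optimal.

1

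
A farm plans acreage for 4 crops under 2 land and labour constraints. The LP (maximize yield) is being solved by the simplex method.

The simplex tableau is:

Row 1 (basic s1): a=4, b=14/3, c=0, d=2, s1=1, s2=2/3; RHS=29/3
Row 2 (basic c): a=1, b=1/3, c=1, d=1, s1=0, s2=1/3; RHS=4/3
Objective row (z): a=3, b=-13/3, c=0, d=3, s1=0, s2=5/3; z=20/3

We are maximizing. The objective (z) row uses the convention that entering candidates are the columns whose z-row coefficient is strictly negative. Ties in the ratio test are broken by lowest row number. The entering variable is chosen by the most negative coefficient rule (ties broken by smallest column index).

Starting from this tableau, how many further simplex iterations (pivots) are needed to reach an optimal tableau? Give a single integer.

pivot: b in, s1 out → z = 219/14
No improving column remains; optimal.

1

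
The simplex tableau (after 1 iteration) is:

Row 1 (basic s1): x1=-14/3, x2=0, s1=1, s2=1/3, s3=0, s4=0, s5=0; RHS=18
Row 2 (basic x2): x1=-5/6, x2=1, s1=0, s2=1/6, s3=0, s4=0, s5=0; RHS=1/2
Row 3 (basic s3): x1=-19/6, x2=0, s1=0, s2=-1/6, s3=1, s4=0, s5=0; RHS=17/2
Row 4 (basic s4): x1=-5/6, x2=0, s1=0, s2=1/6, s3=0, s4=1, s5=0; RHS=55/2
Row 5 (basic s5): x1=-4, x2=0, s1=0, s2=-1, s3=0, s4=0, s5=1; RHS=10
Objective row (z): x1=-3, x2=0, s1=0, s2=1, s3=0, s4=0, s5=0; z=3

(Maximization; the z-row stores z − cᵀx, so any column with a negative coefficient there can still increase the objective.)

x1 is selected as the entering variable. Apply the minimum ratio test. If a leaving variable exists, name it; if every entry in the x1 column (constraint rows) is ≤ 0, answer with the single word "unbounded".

unbounded

x1-column entries: row 1: -14/3, row 2: -5/6, row 3: -19/6, row 4: -5/6, row 5: -4. All ≤ 0, so x1 can increase without bound; the LP is unbounded in this direction.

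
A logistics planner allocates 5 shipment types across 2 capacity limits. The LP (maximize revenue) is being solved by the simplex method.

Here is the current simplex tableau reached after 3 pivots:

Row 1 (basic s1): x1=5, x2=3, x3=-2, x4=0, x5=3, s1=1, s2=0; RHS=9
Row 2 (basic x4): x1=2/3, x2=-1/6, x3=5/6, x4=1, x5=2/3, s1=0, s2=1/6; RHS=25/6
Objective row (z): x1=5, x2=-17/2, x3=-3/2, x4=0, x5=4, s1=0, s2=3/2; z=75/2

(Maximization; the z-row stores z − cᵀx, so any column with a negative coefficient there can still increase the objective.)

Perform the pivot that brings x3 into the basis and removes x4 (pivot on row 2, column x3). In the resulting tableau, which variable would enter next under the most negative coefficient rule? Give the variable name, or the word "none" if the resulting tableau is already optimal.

x2

Pivot element 5/6. New z-row = old z-row − (-3/2)·(row 2/(5/6)).
Updated z-row coefficients: x1: 31/5, x2: -44/5, x3: 0, x4: 9/5, x5: 26/5, s1: 0, s2: 9/5.
The most negative is -44/5 in column x2, so x2 would enter next.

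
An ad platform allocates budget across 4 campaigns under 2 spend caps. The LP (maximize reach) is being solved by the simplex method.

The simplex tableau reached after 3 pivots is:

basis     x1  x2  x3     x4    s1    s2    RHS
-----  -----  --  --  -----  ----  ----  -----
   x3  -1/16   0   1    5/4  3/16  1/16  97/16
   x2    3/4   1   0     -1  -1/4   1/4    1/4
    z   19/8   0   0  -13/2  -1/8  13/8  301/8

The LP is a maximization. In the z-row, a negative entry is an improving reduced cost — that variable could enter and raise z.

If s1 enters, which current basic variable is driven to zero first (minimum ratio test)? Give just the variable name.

Ratios: row 1 (x3): (97/16)/(3/16) = 97/3; row 2 (x2): entry -1/4 ≤ 0, skip.
Minimum ratio 97/3 is in the x3 row, so x3 leaves.

x3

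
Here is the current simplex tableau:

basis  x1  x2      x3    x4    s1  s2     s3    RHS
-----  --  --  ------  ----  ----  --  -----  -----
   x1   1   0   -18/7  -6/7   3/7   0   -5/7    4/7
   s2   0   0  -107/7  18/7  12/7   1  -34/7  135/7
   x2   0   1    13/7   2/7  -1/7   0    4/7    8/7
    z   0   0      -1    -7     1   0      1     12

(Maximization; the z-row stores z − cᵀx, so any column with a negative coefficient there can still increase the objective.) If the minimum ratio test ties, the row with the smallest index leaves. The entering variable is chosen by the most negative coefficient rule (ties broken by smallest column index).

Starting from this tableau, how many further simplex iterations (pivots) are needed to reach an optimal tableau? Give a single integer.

pivot: x4 in, x2 out → z = 40
pivot: s1 in, s2 out → z = 95/2
No improving column remains; optimal.

2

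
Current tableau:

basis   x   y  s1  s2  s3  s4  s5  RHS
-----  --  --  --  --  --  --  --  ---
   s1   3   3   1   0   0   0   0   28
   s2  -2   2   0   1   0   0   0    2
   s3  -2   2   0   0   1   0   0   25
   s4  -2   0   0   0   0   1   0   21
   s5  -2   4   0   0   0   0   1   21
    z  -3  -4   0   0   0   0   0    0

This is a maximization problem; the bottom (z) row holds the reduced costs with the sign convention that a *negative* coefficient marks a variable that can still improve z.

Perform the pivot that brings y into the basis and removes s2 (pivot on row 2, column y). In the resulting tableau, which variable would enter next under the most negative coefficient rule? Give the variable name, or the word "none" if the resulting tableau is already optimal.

x

Pivot element 2. New z-row = old z-row − (-4)·(row 2/2).
Updated z-row coefficients: x: -7, y: 0, s1: 0, s2: 2, s3: 0, s4: 0, s5: 0.
The most negative is -7 in column x, so x would enter next.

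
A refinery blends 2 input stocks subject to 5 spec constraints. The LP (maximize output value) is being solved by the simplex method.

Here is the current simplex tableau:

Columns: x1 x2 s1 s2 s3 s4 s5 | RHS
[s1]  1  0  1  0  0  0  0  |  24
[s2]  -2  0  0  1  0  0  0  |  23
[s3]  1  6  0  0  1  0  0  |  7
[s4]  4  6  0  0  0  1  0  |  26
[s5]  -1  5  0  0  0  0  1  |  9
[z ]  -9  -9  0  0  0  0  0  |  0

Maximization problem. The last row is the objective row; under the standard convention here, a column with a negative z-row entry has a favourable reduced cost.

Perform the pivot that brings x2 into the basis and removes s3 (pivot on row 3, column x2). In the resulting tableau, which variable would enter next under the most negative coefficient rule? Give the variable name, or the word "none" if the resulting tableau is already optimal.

Pivot element 6. New z-row = old z-row − (-9)·(row 3/6).
Updated z-row coefficients: x1: -15/2, x2: 0, s1: 0, s2: 0, s3: 3/2, s4: 0, s5: 0.
The most negative is -15/2 in column x1, so x1 would enter next.

x1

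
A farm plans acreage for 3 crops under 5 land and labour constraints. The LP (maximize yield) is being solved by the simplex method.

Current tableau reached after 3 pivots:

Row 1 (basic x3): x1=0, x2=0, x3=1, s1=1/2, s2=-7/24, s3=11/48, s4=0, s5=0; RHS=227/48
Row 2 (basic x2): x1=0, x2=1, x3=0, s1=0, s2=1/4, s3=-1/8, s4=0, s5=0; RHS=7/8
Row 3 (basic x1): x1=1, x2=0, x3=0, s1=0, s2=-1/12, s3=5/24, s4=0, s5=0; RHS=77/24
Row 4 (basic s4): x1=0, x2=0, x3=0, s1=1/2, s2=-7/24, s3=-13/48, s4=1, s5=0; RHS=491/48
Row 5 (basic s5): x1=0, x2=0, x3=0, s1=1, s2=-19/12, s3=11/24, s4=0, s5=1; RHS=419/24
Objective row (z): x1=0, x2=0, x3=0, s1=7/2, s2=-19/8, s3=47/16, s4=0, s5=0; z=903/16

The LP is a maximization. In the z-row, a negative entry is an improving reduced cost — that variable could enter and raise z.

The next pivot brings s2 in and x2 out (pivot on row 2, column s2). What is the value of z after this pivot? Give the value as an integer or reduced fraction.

Minimum ratio for s2: (7/8)/(1/4) = 7/2.
z changes by −(z-row coeff of s2)·ratio = −(-19/8)·(7/2) = 133/16.
New z = 903/16 + (133/16) = 259/4.

259/4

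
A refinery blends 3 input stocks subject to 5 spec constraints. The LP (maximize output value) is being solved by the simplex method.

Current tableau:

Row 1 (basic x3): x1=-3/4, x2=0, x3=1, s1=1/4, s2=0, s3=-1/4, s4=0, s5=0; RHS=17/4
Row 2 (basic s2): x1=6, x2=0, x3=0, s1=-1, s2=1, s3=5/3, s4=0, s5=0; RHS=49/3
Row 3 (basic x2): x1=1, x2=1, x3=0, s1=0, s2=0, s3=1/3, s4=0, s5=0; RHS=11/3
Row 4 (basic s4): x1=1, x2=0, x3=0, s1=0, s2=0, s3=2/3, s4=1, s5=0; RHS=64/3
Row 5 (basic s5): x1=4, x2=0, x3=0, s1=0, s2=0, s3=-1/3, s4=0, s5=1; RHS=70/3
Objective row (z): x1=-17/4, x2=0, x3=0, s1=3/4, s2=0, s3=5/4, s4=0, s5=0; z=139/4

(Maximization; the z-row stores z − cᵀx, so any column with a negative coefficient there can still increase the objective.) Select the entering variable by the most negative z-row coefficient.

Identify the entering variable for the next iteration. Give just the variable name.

Objective-row coefficients: x1: -17/4, x2: 0, x3: 0, s1: 3/4, s2: 0, s3: 5/4, s4: 0, s5: 0.
The most negative is -17/4 in column x1, so x1 enters.

x1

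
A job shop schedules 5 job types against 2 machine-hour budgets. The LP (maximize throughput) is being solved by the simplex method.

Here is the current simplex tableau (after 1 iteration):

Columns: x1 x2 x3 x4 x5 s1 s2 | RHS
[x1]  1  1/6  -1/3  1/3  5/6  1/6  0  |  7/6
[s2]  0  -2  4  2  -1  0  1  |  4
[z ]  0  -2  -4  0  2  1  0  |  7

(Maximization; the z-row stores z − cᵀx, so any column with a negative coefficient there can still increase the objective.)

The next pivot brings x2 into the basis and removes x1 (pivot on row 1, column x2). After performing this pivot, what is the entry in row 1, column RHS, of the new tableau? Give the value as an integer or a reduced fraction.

Pivot element is row 1, column x2: 1/6.
Normalize row 1: new (row 1, RHS) = (7/6)/(1/6) = 7.
Row 1 is the pivot row, so the entry is 7.

7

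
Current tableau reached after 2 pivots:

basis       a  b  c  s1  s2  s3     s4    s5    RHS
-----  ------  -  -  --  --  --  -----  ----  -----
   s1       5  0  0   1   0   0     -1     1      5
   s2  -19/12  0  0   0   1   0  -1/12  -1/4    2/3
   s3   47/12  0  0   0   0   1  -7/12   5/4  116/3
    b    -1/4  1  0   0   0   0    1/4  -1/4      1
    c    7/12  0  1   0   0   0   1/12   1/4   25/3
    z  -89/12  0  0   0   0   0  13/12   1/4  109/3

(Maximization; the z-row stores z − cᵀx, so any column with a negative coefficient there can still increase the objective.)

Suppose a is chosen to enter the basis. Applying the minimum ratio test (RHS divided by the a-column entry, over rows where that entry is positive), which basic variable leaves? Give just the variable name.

s1

Ratios: row 1 (s1): 5/5 = 1; row 2 (s2): entry -19/12 ≤ 0, skip; row 3 (s3): (116/3)/(47/12) = 464/47; row 4 (b): entry -1/4 ≤ 0, skip; row 5 (c): (25/3)/(7/12) = 100/7.
Minimum ratio 1 is in the s1 row, so s1 leaves.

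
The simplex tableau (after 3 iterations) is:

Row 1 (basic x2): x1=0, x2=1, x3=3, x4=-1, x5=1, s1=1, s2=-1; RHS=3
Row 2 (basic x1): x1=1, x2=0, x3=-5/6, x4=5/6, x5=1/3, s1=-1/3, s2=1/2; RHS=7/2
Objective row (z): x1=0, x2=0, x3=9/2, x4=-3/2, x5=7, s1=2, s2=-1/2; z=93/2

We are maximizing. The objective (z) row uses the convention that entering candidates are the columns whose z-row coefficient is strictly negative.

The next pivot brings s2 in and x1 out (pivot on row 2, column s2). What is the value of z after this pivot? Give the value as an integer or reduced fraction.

50

Minimum ratio for s2: (7/2)/(1/2) = 7.
z changes by −(z-row coeff of s2)·ratio = −(-1/2)·7 = 7/2.
New z = 93/2 + (7/2) = 50.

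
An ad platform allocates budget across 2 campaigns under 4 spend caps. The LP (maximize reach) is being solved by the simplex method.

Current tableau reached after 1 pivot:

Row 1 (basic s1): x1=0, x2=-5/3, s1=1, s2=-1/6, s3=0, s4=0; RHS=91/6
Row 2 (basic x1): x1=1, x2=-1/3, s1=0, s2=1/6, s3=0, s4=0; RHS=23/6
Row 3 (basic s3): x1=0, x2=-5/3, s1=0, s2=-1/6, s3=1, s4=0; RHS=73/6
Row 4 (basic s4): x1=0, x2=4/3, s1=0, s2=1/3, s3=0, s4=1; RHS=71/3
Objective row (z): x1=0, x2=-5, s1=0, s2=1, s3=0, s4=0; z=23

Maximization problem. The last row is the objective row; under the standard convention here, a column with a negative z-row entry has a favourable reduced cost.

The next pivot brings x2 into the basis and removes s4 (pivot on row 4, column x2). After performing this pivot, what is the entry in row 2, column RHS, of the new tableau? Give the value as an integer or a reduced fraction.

39/4

Pivot element is row 4, column x2: 4/3.
Normalize row 4: new (row 4, RHS) = (71/3)/(4/3) = 71/4.
row 2 ← row 2 − (-1/3)·(new row 4): 23/6 − (-1/3)·(71/4) = 39/4.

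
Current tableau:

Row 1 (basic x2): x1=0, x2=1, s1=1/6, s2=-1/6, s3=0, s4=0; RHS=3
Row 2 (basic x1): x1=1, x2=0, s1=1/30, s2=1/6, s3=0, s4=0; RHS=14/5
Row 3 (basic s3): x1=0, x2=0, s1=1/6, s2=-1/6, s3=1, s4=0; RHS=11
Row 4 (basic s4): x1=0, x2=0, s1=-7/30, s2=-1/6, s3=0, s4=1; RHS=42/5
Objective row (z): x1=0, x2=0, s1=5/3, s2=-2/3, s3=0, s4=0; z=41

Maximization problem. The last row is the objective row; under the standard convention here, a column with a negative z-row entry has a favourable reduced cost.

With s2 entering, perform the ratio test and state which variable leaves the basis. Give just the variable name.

Ratios: row 1 (x2): entry -1/6 ≤ 0, skip; row 2 (x1): (14/5)/(1/6) = 84/5; row 3 (s3): entry -1/6 ≤ 0, skip; row 4 (s4): entry -1/6 ≤ 0, skip.
Minimum ratio 84/5 is in the x1 row, so x1 leaves.

x1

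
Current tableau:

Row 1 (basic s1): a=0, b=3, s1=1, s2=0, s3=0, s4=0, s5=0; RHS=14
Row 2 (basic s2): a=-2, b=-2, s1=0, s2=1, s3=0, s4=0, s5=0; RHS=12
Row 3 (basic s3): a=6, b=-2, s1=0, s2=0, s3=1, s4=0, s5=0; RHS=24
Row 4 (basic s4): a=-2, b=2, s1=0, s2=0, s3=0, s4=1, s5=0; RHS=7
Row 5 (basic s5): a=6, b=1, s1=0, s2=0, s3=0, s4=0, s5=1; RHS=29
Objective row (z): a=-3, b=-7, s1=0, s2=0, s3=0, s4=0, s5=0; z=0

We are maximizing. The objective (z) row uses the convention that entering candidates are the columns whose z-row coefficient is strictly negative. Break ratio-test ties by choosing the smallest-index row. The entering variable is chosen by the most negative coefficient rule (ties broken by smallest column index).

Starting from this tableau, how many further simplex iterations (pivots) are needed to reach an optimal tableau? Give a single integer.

3

pivot: b in, s4 out → z = 49/2
pivot: a in, s1 out → z = 217/6
pivot: s4 in, s5 out → z = 269/6
No improving column remains; optimal.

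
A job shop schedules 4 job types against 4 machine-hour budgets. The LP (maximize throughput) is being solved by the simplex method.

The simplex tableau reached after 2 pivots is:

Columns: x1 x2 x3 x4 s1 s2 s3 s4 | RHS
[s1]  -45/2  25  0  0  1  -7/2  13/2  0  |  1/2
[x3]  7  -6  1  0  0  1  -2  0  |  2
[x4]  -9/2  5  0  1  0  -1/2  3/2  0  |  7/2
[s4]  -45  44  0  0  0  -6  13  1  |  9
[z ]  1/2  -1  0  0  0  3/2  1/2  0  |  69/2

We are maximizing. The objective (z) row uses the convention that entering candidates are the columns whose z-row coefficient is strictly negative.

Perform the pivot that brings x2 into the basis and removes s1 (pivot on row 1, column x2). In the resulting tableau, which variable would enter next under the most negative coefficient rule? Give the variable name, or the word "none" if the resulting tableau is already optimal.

Pivot element 25. New z-row = old z-row − (-1)·(row 1/25).
Updated z-row coefficients: x1: -2/5, x2: 0, x3: 0, x4: 0, s1: 1/25, s2: 34/25, s3: 19/25, s4: 0.
The most negative is -2/5 in column x1, so x1 would enter next.

x1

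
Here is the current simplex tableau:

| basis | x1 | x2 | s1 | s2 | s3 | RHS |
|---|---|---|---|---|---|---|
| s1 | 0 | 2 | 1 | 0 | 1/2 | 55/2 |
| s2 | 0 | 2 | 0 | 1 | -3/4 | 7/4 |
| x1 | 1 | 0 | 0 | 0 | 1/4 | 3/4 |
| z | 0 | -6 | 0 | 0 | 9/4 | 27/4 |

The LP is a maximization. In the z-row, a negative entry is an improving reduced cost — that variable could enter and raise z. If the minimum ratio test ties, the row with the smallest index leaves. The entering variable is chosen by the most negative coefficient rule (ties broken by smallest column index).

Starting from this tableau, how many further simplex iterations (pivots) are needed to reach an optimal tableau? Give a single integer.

1

pivot: x2 in, s2 out → z = 12
No improving column remains; optimal.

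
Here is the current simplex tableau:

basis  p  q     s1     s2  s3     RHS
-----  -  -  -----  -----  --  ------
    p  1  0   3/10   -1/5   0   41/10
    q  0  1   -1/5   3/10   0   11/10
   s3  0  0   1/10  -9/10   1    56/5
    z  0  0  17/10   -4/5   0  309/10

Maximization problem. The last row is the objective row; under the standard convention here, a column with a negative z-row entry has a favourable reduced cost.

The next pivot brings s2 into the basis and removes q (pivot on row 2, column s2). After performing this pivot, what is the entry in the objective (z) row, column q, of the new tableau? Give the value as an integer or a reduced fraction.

8/3

Pivot element is row 2, column s2: 3/10.
Normalize row 2: new (row 2, q) = 1/(3/10) = 10/3.
z-row ← z-row − (-4/5)·(new row 2): 0 − (-4/5)·(10/3) = 8/3.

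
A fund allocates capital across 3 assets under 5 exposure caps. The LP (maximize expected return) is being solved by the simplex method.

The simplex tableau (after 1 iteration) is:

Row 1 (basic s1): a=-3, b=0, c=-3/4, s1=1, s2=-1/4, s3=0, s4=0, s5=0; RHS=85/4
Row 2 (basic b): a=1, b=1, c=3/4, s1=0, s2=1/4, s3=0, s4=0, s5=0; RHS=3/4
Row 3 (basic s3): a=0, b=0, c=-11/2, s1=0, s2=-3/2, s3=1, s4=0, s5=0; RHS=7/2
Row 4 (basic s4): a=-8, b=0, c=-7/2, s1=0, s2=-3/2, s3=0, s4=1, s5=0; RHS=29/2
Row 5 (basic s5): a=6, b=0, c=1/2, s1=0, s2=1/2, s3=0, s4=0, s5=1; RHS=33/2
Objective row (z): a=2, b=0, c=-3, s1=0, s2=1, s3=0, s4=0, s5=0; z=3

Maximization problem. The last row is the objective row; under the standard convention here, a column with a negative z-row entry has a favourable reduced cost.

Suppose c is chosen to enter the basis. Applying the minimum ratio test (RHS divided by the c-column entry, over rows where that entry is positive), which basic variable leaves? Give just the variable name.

Ratios: row 1 (s1): entry -3/4 ≤ 0, skip; row 2 (b): (3/4)/(3/4) = 1; row 3 (s3): entry -11/2 ≤ 0, skip; row 4 (s4): entry -7/2 ≤ 0, skip; row 5 (s5): (33/2)/(1/2) = 33.
Minimum ratio 1 is in the b row, so b leaves.

b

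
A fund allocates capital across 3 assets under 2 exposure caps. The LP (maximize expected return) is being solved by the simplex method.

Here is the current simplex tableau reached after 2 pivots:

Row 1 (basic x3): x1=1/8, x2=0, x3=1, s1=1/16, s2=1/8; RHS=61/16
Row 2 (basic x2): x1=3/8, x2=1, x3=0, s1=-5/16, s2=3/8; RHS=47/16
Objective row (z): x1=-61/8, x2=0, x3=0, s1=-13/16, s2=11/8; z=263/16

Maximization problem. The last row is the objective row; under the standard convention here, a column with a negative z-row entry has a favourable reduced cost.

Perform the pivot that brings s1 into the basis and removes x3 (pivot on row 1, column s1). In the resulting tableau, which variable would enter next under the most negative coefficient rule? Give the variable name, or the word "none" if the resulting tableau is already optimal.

Pivot element 1/16. New z-row = old z-row − (-13/16)·(row 1/(1/16)).
Updated z-row coefficients: x1: -6, x2: 0, x3: 13, s1: 0, s2: 3.
The most negative is -6 in column x1, so x1 would enter next.

x1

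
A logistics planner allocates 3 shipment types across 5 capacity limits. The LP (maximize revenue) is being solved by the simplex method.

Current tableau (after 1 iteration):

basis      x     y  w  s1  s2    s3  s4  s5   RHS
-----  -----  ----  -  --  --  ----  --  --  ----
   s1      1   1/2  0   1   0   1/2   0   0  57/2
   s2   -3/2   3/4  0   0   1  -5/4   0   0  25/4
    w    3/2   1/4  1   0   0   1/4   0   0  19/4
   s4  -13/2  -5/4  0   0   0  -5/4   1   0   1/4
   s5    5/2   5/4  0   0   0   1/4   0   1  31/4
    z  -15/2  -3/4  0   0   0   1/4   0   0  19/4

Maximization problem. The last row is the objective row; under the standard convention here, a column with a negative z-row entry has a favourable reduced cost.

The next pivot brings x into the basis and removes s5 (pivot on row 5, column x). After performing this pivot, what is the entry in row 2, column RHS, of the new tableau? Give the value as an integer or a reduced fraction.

109/10

Pivot element is row 5, column x: 5/2.
Normalize row 5: new (row 5, RHS) = (31/4)/(5/2) = 31/10.
row 2 ← row 2 − (-3/2)·(new row 5): 25/4 − (-3/2)·(31/10) = 109/10.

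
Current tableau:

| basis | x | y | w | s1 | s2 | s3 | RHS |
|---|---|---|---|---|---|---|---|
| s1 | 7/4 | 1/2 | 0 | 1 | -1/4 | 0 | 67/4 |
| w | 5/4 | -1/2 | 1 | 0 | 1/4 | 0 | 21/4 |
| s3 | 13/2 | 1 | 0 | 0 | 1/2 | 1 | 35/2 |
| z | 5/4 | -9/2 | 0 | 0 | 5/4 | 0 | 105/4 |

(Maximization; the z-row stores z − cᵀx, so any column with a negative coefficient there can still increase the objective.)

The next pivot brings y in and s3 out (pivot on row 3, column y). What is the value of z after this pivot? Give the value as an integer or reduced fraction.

105

Minimum ratio for y: (35/2)/1 = 35/2.
z changes by −(z-row coeff of y)·ratio = −(-9/2)·(35/2) = 315/4.
New z = 105/4 + (315/4) = 105.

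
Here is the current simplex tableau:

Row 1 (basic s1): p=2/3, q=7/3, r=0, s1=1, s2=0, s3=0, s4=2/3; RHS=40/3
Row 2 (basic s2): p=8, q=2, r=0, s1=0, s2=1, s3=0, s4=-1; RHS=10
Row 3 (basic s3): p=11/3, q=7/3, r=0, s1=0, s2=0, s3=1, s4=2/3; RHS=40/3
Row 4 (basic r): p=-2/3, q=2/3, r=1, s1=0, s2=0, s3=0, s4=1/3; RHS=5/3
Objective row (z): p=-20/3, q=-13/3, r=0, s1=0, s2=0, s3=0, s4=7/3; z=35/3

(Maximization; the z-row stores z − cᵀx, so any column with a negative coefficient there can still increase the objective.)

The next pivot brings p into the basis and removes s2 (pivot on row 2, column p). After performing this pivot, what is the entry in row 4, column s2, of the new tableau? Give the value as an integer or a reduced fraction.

1/12

Pivot element is row 2, column p: 8.
Normalize row 2: new (row 2, s2) = 1/8 = 1/8.
row 4 ← row 4 − (-2/3)·(new row 2): 0 − (-2/3)·(1/8) = 1/12.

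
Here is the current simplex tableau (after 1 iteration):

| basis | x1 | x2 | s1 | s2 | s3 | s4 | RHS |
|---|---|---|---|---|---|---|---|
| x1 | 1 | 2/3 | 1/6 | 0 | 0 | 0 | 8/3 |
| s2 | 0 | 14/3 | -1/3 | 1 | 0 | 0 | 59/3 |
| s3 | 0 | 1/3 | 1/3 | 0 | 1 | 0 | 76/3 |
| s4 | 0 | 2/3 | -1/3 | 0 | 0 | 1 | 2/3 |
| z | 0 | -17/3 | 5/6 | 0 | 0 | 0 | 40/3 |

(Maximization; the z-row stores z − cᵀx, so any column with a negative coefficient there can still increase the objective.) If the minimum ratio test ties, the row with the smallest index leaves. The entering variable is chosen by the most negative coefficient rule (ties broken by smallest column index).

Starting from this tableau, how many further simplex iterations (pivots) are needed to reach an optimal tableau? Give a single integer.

2

pivot: x2 in, s4 out → z = 19
pivot: s1 in, x1 out → z = 27
No improving column remains; optimal.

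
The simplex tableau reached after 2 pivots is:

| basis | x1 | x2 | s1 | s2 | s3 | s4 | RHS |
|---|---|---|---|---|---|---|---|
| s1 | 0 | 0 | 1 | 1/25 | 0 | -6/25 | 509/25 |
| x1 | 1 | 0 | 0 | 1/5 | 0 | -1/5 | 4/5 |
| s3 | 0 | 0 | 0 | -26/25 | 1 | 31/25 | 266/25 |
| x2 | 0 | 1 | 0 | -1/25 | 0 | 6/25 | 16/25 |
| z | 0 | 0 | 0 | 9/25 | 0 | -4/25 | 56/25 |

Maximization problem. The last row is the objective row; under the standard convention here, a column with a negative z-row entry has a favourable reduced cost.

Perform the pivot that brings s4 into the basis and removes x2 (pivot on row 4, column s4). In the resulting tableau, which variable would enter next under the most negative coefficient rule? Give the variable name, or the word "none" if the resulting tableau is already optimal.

Pivot element 6/25. New z-row = old z-row − (-4/25)·(row 4/(6/25)).
Updated z-row coefficients: x1: 0, x2: 2/3, s1: 0, s2: 1/3, s3: 0, s4: 0.
No coefficient is strictly negative; the tableau after this pivot is optimal.

none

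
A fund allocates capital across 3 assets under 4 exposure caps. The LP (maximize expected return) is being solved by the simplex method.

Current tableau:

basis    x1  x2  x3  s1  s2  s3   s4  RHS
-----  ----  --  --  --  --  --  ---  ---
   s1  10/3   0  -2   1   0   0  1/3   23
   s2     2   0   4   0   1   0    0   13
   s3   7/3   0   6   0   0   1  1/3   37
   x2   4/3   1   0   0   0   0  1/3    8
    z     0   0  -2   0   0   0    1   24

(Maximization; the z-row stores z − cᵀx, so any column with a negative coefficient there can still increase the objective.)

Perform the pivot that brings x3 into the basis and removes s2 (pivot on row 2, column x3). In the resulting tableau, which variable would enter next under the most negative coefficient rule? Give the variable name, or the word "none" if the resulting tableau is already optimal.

Pivot element 4. New z-row = old z-row − (-2)·(row 2/4).
Updated z-row coefficients: x1: 1, x2: 0, x3: 0, s1: 0, s2: 1/2, s3: 0, s4: 1.
No coefficient is strictly negative; the tableau after this pivot is optimal.

none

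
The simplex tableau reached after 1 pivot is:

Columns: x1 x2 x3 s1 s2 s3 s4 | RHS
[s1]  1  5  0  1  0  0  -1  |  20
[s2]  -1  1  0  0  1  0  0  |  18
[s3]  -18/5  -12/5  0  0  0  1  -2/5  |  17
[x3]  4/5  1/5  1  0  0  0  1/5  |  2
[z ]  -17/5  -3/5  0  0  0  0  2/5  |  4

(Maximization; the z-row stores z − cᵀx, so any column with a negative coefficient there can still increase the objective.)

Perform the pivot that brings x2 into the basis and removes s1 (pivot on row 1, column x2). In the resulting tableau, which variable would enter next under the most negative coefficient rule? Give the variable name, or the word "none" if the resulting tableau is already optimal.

x1

Pivot element 5. New z-row = old z-row − (-3/5)·(row 1/5).
Updated z-row coefficients: x1: -82/25, x2: 0, x3: 0, s1: 3/25, s2: 0, s3: 0, s4: 7/25.
The most negative is -82/25 in column x1, so x1 would enter next.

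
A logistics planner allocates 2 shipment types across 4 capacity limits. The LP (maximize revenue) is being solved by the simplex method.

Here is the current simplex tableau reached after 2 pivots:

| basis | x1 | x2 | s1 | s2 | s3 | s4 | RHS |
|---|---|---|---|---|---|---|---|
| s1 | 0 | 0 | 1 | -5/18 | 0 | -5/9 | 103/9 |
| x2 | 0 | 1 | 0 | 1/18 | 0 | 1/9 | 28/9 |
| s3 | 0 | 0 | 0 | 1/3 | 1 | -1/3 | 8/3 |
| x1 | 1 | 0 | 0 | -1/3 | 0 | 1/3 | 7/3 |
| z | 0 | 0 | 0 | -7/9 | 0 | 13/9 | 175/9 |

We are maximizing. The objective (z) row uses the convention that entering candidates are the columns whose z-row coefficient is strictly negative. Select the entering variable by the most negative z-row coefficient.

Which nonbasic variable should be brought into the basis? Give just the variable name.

Objective-row coefficients: x1: 0, x2: 0, s1: 0, s2: -7/9, s3: 0, s4: 13/9.
The most negative is -7/9 in column s2, so s2 enters.

s2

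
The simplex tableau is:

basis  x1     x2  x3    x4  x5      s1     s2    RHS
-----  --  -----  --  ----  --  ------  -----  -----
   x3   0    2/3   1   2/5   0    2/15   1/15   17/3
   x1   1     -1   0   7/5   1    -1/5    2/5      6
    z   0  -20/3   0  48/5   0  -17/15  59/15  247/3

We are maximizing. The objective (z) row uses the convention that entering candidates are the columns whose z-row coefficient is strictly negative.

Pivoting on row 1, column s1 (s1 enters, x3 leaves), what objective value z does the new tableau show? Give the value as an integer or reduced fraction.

261/2

Minimum ratio for s1: (17/3)/(2/15) = 85/2.
z changes by −(z-row coeff of s1)·ratio = −(-17/15)·(85/2) = 289/6.
New z = 247/3 + (289/6) = 261/2.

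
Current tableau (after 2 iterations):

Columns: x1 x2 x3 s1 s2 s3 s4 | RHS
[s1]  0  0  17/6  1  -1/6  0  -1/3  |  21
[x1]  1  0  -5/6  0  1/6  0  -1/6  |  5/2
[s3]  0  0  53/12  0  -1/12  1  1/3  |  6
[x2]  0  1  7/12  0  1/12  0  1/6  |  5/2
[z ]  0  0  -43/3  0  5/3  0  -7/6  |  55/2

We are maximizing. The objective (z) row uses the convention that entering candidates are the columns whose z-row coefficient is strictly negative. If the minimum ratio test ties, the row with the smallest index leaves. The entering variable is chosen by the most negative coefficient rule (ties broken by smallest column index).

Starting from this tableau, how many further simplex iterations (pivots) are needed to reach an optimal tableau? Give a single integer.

pivot: x3 in, s3 out → z = 4979/106
pivot: s4 in, x2 out → z = 626/13
No improving column remains; optimal.

2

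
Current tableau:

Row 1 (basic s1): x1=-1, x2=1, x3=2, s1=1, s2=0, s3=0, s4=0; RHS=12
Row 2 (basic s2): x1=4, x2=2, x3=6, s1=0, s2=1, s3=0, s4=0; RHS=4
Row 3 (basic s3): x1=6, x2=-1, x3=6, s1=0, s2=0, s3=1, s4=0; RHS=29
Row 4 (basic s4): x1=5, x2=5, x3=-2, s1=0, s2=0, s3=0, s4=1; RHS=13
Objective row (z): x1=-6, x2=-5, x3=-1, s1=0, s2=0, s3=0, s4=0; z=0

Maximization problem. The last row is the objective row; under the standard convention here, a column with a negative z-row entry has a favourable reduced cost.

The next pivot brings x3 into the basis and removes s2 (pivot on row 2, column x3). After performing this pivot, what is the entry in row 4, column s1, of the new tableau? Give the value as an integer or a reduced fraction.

Pivot element is row 2, column x3: 6.
Normalize row 2: new (row 2, s1) = 0/6 = 0.
row 4 ← row 4 − (-2)·(new row 2): 0 − (-2)·0 = 0.

0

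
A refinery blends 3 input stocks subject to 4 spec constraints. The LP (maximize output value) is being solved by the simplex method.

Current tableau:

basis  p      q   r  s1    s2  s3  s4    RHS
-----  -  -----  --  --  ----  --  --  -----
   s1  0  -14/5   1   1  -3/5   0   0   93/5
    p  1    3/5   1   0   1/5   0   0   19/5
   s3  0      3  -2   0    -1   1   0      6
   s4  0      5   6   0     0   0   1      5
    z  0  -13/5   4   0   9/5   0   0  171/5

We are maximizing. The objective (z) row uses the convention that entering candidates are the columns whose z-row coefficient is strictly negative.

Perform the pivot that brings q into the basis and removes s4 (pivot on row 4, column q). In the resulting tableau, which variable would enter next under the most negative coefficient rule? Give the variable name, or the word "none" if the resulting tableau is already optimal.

none

Pivot element 5. New z-row = old z-row − (-13/5)·(row 4/5).
Updated z-row coefficients: p: 0, q: 0, r: 178/25, s1: 0, s2: 9/5, s3: 0, s4: 13/25.
No coefficient is strictly negative; the tableau after this pivot is optimal.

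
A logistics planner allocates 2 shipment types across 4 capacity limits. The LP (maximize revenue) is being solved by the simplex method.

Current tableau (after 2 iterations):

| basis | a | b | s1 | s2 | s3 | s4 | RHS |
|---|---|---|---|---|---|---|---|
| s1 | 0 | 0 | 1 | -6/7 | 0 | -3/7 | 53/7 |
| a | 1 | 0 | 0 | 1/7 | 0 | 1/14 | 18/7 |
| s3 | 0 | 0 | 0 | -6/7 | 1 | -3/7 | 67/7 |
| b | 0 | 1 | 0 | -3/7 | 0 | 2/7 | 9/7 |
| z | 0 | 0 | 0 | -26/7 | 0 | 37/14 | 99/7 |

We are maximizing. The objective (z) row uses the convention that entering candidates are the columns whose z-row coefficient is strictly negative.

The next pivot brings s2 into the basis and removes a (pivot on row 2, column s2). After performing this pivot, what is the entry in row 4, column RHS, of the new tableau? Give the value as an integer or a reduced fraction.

9

Pivot element is row 2, column s2: 1/7.
Normalize row 2: new (row 2, RHS) = (18/7)/(1/7) = 18.
row 4 ← row 4 − (-3/7)·(new row 2): 9/7 − (-3/7)·18 = 9.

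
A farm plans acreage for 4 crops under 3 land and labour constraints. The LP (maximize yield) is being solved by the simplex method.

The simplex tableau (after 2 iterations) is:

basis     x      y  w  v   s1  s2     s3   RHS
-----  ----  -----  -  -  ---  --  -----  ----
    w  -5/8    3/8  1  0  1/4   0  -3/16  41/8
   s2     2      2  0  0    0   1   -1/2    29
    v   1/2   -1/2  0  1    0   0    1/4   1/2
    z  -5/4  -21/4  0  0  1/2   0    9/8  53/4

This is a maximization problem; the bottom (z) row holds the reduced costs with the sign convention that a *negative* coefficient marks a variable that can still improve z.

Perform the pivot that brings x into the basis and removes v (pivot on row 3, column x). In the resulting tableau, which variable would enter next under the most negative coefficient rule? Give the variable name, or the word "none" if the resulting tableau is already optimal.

y

Pivot element 1/2. New z-row = old z-row − (-5/4)·(row 3/(1/2)).
Updated z-row coefficients: x: 0, y: -13/2, w: 0, v: 5/2, s1: 1/2, s2: 0, s3: 7/4.
The most negative is -13/2 in column y, so y would enter next.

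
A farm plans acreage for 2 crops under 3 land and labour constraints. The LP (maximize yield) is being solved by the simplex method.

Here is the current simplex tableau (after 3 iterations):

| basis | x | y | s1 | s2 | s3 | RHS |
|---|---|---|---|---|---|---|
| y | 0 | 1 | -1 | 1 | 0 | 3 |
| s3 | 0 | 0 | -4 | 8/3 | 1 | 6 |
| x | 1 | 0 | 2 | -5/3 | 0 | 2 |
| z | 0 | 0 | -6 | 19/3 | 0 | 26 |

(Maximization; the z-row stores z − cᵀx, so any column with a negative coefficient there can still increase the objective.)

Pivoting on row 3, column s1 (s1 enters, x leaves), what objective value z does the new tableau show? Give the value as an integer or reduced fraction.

32

Minimum ratio for s1: 2/2 = 1.
z changes by −(z-row coeff of s1)·ratio = −(-6)·1 = 6.
New z = 26 + 6 = 32.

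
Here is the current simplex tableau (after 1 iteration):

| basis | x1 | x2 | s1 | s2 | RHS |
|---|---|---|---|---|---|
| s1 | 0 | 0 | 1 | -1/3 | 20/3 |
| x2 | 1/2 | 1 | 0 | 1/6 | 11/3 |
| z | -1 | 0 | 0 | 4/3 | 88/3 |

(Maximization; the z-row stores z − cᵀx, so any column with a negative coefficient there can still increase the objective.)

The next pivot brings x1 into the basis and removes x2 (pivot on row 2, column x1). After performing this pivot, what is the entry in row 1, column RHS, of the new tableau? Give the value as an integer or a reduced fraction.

Pivot element is row 2, column x1: 1/2.
Normalize row 2: new (row 2, RHS) = (11/3)/(1/2) = 22/3.
row 1 ← row 1 − 0·(new row 2): 20/3 − 0·(22/3) = 20/3.

20/3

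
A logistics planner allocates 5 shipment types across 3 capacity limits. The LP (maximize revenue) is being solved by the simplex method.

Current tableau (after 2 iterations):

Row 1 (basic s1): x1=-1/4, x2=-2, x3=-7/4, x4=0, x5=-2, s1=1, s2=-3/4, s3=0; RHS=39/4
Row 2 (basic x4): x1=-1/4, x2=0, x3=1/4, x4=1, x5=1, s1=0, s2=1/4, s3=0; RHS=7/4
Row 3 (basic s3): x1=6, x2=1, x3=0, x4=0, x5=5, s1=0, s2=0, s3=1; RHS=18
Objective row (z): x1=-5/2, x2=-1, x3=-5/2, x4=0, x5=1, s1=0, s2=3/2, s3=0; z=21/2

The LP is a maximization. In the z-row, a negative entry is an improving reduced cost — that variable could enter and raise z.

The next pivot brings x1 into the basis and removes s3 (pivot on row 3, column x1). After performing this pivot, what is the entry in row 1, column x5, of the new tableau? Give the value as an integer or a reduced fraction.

Pivot element is row 3, column x1: 6.
Normalize row 3: new (row 3, x5) = 5/6 = 5/6.
row 1 ← row 1 − (-1/4)·(new row 3): -2 − (-1/4)·(5/6) = -43/24.

-43/24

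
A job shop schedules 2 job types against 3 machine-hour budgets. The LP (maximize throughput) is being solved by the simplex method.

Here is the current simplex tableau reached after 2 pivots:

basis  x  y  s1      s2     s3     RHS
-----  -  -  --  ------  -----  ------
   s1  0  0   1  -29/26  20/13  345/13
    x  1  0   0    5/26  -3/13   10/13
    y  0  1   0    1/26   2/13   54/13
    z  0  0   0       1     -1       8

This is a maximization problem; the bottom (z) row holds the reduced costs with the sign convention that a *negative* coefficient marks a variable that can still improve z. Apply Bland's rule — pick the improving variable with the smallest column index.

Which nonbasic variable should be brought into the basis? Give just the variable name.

Objective-row coefficients: x: 0, y: 0, s1: 0, s2: 1, s3: -1.
Improving columns: s3. Bland's rule picks the smallest column index → s3.

s3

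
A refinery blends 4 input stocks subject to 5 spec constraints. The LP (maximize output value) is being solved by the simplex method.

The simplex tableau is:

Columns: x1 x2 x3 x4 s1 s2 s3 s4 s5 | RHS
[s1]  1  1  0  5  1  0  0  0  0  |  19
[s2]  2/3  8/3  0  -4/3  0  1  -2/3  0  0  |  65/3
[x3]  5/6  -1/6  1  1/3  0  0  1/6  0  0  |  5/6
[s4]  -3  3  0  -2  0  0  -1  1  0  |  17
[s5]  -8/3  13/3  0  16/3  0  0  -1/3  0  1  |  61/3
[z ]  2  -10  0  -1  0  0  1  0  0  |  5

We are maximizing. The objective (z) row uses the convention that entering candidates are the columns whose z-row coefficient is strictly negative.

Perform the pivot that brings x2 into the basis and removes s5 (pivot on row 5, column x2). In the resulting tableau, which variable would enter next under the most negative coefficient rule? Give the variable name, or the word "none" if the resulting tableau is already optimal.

Pivot element 13/3. New z-row = old z-row − (-10)·(row 5/(13/3)).
Updated z-row coefficients: x1: -54/13, x2: 0, x3: 0, x4: 147/13, s1: 0, s2: 0, s3: 3/13, s4: 0, s5: 30/13.
The most negative is -54/13 in column x1, so x1 would enter next.

x1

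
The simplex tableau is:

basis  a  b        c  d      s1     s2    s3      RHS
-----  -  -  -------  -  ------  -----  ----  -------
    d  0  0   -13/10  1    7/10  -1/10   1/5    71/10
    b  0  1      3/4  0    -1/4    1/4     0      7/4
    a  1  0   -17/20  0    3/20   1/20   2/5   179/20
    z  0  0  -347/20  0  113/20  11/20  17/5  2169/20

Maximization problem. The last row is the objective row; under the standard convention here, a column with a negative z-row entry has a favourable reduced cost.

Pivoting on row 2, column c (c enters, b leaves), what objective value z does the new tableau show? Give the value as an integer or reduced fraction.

Minimum ratio for c: (7/4)/(3/4) = 7/3.
z changes by −(z-row coeff of c)·ratio = −(-347/20)·(7/3) = 2429/60.
New z = 2169/20 + (2429/60) = 2234/15.

2234/15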